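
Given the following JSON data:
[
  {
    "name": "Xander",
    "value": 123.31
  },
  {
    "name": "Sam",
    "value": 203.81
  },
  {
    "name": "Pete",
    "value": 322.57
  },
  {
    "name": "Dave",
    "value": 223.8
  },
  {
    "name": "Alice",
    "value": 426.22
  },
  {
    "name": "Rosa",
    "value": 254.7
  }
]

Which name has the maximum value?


Comparing values:
  Xander: 123.31
  Sam: 203.81
  Pete: 322.57
  Dave: 223.8
  Alice: 426.22
  Rosa: 254.7
Maximum: Alice (426.22)

ANSWER: Alice


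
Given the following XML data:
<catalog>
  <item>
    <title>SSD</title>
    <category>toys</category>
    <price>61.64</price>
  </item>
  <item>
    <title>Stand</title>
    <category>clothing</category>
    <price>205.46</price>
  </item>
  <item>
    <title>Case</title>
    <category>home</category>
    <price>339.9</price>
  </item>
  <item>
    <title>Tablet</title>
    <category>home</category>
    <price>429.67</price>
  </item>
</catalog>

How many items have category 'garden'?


Scanning <item> elements for <category>garden</category>:
Count: 0

ANSWER: 0


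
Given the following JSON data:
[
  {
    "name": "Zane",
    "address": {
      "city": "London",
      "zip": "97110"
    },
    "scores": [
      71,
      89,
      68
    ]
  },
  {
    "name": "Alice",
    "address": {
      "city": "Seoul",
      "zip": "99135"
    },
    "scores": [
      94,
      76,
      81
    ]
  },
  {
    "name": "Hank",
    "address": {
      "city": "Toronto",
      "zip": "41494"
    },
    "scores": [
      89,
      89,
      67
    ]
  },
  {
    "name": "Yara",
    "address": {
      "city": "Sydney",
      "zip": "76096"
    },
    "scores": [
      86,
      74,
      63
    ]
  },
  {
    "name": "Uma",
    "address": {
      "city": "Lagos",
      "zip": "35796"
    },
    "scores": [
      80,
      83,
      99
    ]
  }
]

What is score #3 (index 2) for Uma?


Path: records[4].scores[2]
Value: 99

ANSWER: 99


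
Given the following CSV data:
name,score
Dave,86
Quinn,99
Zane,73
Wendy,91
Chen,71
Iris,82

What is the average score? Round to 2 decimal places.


Scores: 86, 99, 73, 91, 71, 82
Sum = 502
Count = 6
Average = 502 / 6 = 83.67

ANSWER: 83.67


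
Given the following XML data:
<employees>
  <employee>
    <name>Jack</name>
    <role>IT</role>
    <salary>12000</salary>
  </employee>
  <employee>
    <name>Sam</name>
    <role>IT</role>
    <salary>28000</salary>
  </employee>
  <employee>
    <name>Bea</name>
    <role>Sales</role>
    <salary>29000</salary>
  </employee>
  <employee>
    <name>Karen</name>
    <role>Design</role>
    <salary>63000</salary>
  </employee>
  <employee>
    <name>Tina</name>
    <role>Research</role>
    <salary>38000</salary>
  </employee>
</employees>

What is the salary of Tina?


Searching for <employee> with <name>Tina</name>
Found at position 5
<salary>38000</salary>

ANSWER: 38000


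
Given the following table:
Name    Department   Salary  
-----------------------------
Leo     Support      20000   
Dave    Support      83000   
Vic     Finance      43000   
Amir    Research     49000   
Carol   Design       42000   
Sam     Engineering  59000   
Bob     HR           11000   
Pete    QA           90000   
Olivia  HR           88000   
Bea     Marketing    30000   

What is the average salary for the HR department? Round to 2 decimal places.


HR department members:
  Bob: 11000
  Olivia: 88000
Sum = 99000
Count = 2
Average = 99000 / 2 = 49500.00

ANSWER: 49500.00


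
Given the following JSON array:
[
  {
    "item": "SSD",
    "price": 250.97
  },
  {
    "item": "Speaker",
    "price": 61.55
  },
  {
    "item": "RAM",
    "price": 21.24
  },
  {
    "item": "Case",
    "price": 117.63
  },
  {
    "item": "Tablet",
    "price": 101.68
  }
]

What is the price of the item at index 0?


Array index 0 -> SSD
price = 250.97

ANSWER: 250.97


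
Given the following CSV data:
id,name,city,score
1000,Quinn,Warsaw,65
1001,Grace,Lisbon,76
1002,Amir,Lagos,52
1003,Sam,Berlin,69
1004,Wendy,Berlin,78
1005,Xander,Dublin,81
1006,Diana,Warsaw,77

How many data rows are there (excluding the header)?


Counting rows (excluding header):
Header: id,name,city,score
Data rows: 7

ANSWER: 7


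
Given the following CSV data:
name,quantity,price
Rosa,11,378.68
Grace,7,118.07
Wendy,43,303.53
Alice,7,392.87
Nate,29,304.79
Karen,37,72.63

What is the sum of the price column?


Values in 'price' column:
  Row 1: 378.68
  Row 2: 118.07
  Row 3: 303.53
  Row 4: 392.87
  Row 5: 304.79
  Row 6: 72.63
Sum = 378.68 + 118.07 + 303.53 + 392.87 + 304.79 + 72.63 = 1570.57

ANSWER: 1570.57


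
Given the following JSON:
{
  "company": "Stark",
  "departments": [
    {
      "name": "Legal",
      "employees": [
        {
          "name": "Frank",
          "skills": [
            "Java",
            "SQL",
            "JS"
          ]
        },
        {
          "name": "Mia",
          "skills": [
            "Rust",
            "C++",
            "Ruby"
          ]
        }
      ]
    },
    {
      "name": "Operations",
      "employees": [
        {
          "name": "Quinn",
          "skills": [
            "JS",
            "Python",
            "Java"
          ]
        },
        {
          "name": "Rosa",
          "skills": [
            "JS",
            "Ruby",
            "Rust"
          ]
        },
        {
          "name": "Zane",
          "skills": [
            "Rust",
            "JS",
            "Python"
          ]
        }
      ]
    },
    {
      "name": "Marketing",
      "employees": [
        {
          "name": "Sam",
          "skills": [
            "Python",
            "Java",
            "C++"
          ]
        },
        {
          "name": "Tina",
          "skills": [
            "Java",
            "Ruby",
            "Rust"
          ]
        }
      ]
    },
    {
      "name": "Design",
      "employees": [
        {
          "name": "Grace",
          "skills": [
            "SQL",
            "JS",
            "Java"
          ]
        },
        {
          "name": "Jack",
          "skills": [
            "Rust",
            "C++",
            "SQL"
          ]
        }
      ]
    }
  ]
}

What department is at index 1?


Path: departments[1].name
Value: Operations

ANSWER: Operations


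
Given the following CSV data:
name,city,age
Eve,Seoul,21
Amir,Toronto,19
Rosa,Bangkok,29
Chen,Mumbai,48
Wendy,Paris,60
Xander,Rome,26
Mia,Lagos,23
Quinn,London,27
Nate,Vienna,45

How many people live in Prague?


Scanning city column for 'Prague':
Total matches: 0

ANSWER: 0


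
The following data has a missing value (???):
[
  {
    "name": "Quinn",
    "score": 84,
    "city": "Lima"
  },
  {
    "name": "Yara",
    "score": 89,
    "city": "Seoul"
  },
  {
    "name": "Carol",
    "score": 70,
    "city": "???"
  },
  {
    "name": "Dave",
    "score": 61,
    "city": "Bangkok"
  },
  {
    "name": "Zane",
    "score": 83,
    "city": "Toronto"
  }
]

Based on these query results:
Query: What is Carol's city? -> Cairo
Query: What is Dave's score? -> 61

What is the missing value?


The missing value is Carol's city
From query: Carol's city = Cairo

ANSWER: Cairo


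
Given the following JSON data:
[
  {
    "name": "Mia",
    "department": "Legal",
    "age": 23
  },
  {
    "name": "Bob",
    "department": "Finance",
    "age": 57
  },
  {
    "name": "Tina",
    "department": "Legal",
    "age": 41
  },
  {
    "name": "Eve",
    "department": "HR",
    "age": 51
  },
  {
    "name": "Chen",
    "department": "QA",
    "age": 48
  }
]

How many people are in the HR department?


Scanning records for department = HR
  Record 3: Eve
Count: 1

ANSWER: 1


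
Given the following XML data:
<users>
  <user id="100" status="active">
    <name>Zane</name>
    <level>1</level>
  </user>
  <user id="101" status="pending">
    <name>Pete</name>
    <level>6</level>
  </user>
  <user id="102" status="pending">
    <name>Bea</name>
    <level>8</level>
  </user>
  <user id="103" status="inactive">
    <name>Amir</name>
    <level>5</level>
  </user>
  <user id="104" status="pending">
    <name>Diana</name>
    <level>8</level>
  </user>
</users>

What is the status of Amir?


Finding user with name = Amir
user id="103" status="inactive"

ANSWER: inactive


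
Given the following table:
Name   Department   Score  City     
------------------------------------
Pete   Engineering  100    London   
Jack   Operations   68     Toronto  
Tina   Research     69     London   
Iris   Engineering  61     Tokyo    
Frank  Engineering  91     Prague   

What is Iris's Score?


Row 4: Iris
Score = 61

ANSWER: 61


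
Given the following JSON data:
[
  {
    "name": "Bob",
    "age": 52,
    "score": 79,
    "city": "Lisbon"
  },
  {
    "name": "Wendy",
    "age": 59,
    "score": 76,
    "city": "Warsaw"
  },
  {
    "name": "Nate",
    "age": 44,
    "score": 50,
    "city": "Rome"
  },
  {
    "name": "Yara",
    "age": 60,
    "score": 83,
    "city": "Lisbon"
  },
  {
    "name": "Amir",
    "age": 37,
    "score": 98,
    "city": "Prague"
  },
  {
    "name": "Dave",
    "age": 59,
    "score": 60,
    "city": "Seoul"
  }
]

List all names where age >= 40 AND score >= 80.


Checking both conditions:
  Bob (age=52, score=79) -> no
  Wendy (age=59, score=76) -> no
  Nate (age=44, score=50) -> no
  Yara (age=60, score=83) -> YES
  Amir (age=37, score=98) -> no
  Dave (age=59, score=60) -> no


ANSWER: Yara


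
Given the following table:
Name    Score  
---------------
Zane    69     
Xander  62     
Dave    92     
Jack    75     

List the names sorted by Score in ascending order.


Sorting by Score (ascending):
  Xander: 62
  Zane: 69
  Jack: 75
  Dave: 92


ANSWER: Xander, Zane, Jack, Dave


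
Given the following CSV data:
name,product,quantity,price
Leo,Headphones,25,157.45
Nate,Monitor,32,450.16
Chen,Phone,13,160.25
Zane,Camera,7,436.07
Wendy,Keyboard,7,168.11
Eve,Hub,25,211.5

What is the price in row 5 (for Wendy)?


Row 5: Wendy
Column 'price' = 168.11

ANSWER: 168.11


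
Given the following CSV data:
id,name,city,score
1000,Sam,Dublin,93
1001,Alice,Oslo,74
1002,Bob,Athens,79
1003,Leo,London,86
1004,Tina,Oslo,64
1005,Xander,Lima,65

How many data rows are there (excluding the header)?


Counting rows (excluding header):
Header: id,name,city,score
Data rows: 6

ANSWER: 6


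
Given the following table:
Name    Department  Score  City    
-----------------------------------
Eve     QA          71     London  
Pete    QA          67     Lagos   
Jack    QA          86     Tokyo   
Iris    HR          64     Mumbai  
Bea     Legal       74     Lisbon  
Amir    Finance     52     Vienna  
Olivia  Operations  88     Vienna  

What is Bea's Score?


Row 5: Bea
Score = 74

ANSWER: 74


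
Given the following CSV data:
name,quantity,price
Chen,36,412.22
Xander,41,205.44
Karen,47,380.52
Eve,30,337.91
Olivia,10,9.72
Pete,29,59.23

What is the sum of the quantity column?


Values in 'quantity' column:
  Row 1: 36
  Row 2: 41
  Row 3: 47
  Row 4: 30
  Row 5: 10
  Row 6: 29
Sum = 36 + 41 + 47 + 30 + 10 + 29 = 193

ANSWER: 193


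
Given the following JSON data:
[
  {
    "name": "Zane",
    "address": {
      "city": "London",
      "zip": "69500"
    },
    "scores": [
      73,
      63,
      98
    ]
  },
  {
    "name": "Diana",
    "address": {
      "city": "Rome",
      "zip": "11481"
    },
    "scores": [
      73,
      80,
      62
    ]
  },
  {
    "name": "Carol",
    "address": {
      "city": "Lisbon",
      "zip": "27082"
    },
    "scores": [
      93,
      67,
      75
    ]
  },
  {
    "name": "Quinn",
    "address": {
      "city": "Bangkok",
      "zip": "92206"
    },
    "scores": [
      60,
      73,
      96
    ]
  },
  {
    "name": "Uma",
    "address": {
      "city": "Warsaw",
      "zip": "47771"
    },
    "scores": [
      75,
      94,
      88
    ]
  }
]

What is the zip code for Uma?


Path: records[4].address.zip
Value: 47771

ANSWER: 47771


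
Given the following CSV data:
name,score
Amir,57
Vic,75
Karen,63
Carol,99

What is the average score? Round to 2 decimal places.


Scores: 57, 75, 63, 99
Sum = 294
Count = 4
Average = 294 / 4 = 73.50

ANSWER: 73.50


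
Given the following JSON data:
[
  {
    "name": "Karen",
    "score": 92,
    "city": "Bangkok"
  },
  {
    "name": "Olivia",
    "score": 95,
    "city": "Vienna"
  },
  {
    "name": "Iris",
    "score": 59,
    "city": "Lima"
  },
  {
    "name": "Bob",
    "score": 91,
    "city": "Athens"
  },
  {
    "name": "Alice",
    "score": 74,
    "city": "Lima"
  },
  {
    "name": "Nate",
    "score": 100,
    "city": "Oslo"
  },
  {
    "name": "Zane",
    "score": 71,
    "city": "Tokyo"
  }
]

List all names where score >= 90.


Filtering records where score >= 90:
  Karen (score=92) -> YES
  Olivia (score=95) -> YES
  Iris (score=59) -> no
  Bob (score=91) -> YES
  Alice (score=74) -> no
  Nate (score=100) -> YES
  Zane (score=71) -> no


ANSWER: Karen, Olivia, Bob, Nate


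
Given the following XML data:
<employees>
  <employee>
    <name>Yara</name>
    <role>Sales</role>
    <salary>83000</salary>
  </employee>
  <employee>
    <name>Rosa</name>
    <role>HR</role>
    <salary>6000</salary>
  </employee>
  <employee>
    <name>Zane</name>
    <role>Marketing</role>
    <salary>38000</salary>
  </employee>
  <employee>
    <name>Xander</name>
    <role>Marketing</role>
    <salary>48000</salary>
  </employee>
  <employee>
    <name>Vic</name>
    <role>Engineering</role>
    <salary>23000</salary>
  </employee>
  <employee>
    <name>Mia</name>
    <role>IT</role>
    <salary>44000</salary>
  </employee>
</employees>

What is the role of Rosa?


Searching for <employee> with <name>Rosa</name>
Found at position 2
<role>HR</role>

ANSWER: HR


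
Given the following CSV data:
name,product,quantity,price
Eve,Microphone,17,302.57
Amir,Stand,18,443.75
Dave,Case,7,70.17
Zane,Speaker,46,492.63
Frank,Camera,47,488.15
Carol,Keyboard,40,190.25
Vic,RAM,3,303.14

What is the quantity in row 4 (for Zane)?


Row 4: Zane
Column 'quantity' = 46

ANSWER: 46


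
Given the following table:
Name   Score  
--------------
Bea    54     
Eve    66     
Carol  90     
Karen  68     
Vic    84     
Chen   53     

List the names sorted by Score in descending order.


Sorting by Score (descending):
  Carol: 90
  Vic: 84
  Karen: 68
  Eve: 66
  Bea: 54
  Chen: 53


ANSWER: Carol, Vic, Karen, Eve, Bea, Chen


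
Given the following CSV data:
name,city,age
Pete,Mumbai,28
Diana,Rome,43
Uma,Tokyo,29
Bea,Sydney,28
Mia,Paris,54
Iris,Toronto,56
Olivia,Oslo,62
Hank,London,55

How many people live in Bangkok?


Scanning city column for 'Bangkok':
Total matches: 0

ANSWER: 0


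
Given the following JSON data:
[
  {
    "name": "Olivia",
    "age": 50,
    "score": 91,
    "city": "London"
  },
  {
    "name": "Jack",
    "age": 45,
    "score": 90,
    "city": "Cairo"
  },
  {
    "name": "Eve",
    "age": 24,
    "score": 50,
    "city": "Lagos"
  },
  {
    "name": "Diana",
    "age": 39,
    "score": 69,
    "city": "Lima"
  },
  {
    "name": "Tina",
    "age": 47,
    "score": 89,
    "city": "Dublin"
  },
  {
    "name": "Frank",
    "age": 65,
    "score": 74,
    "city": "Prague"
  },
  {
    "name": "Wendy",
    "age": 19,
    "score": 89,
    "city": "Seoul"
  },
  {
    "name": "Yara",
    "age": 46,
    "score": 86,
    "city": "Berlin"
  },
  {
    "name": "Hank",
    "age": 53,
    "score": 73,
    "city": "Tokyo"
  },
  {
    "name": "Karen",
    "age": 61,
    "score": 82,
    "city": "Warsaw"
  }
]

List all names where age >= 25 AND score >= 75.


Checking both conditions:
  Olivia (age=50, score=91) -> YES
  Jack (age=45, score=90) -> YES
  Eve (age=24, score=50) -> no
  Diana (age=39, score=69) -> no
  Tina (age=47, score=89) -> YES
  Frank (age=65, score=74) -> no
  Wendy (age=19, score=89) -> no
  Yara (age=46, score=86) -> YES
  Hank (age=53, score=73) -> no
  Karen (age=61, score=82) -> YES


ANSWER: Olivia, Jack, Tina, Yara, Karen


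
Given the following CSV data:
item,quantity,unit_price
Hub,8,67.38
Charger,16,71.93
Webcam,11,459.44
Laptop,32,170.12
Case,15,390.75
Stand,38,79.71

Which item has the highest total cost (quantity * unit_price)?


Computing row totals:
  Hub: 539.04
  Charger: 1150.88
  Webcam: 5053.84
  Laptop: 5443.84
  Case: 5861.25
  Stand: 3028.98
Maximum: Case (5861.25)

ANSWER: Case


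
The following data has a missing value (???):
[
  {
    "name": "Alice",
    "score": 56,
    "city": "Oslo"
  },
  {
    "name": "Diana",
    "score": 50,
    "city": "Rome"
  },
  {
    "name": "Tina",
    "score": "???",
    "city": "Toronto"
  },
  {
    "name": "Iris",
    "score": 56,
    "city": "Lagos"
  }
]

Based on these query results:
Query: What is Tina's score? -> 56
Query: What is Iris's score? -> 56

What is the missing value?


The missing value is Tina's score
From query: Tina's score = 56

ANSWER: 56


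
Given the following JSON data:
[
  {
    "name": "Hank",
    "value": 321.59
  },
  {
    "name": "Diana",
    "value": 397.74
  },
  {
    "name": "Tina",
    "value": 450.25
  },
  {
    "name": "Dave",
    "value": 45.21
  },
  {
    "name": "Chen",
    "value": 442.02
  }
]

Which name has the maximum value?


Comparing values:
  Hank: 321.59
  Diana: 397.74
  Tina: 450.25
  Dave: 45.21
  Chen: 442.02
Maximum: Tina (450.25)

ANSWER: Tina


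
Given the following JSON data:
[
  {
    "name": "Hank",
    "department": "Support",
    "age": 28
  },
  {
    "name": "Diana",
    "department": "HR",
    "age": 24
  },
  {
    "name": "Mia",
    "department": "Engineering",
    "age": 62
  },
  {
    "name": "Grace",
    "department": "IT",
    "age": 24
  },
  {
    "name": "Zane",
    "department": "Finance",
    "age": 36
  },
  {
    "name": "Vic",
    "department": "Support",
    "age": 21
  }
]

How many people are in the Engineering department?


Scanning records for department = Engineering
  Record 2: Mia
Count: 1

ANSWER: 1


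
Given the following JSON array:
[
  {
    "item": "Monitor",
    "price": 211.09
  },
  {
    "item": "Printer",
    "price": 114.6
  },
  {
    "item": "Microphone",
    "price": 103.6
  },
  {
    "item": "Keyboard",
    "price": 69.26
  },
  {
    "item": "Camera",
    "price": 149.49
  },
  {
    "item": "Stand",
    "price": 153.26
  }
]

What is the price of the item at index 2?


Array index 2 -> Microphone
price = 103.6

ANSWER: 103.6


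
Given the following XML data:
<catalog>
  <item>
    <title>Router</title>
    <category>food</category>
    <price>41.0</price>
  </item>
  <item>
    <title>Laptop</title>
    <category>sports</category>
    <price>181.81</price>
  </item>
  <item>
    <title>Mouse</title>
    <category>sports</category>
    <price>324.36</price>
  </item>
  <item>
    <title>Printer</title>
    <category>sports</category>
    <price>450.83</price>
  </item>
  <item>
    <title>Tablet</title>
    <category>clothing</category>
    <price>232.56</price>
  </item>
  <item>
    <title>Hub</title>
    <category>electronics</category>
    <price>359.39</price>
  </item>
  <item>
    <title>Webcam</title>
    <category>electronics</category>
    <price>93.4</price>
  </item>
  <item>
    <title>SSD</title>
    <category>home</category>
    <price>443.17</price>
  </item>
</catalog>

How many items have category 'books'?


Scanning <item> elements for <category>books</category>:
Count: 0

ANSWER: 0


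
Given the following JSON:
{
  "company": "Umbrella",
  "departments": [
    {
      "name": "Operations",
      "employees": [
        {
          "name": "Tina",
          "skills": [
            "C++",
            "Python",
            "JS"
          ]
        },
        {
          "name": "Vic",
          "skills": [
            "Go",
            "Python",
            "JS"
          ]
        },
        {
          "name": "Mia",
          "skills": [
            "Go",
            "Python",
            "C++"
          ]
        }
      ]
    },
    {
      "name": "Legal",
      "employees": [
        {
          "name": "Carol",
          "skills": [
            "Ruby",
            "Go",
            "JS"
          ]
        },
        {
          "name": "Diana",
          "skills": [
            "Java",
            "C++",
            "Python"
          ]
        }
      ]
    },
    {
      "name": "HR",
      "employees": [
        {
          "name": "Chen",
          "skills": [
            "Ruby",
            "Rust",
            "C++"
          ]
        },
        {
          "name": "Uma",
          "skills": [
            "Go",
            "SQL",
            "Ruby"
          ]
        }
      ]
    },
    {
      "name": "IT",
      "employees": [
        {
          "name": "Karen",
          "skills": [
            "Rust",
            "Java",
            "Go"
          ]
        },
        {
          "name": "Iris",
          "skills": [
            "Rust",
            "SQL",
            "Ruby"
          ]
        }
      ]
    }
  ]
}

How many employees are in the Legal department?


Path: departments[1].employees
Count: 2

ANSWER: 2


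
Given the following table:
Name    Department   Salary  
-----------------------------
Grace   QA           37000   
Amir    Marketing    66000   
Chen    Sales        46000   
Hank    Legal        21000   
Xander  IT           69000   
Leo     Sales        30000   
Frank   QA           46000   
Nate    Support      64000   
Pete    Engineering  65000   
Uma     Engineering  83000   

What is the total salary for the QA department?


QA department members:
  Grace: 37000
  Frank: 46000
Total = 37000 + 46000 = 83000

ANSWER: 83000


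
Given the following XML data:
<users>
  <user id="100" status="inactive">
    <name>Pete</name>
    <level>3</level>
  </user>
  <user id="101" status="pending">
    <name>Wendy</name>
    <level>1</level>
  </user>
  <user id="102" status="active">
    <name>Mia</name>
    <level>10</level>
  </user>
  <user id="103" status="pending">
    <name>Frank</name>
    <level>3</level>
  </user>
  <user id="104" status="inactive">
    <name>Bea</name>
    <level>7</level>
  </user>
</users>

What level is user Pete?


Finding user: Pete
<level>3</level>

ANSWER: 3


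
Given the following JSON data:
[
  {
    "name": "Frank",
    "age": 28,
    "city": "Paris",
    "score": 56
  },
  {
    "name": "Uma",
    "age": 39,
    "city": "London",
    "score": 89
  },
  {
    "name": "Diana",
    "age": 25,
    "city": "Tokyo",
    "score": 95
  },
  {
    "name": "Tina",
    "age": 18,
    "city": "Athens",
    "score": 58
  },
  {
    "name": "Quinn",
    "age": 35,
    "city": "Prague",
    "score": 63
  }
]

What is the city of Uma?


Looking up record where name = Uma
Record index: 1
Field 'city' = London

ANSWER: London


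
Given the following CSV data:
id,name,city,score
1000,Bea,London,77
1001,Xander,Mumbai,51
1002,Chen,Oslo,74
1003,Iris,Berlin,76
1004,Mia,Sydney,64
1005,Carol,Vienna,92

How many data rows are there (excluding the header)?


Counting rows (excluding header):
Header: id,name,city,score
Data rows: 6

ANSWER: 6


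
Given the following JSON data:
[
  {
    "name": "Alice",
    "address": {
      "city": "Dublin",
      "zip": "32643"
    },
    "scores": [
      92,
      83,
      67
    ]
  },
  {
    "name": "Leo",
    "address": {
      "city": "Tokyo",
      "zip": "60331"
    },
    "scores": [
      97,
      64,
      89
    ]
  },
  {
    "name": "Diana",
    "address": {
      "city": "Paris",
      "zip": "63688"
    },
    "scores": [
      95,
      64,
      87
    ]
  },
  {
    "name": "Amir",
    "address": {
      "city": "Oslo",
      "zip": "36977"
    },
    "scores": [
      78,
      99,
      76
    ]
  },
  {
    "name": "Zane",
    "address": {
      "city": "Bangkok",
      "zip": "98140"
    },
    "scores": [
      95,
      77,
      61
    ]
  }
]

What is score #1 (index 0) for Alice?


Path: records[0].scores[0]
Value: 92

ANSWER: 92


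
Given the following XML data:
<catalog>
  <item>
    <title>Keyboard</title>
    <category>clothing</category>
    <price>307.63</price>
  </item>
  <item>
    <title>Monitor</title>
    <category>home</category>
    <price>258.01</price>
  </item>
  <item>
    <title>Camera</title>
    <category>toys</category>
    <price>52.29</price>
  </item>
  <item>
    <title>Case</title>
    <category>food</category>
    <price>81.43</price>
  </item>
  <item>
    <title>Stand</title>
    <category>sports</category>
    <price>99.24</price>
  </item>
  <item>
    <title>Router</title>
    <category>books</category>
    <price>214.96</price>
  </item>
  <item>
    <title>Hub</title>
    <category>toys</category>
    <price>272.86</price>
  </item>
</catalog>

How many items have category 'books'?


Scanning <item> elements for <category>books</category>:
  Item 6: Router -> MATCH
Count: 1

ANSWER: 1


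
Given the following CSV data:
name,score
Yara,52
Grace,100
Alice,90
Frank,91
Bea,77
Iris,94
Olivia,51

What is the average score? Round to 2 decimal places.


Scores: 52, 100, 90, 91, 77, 94, 51
Sum = 555
Count = 7
Average = 555 / 7 = 79.29

ANSWER: 79.29


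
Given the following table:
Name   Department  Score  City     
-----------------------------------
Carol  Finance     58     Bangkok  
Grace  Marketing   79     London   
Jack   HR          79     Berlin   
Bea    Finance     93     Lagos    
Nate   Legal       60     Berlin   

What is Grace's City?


Row 2: Grace
City = London

ANSWER: London


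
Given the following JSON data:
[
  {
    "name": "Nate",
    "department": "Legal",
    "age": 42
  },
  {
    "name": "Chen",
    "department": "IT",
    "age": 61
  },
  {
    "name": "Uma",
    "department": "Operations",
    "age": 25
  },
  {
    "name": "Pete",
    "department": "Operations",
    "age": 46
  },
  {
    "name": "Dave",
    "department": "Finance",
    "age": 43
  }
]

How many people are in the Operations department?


Scanning records for department = Operations
  Record 2: Uma
  Record 3: Pete
Count: 2

ANSWER: 2


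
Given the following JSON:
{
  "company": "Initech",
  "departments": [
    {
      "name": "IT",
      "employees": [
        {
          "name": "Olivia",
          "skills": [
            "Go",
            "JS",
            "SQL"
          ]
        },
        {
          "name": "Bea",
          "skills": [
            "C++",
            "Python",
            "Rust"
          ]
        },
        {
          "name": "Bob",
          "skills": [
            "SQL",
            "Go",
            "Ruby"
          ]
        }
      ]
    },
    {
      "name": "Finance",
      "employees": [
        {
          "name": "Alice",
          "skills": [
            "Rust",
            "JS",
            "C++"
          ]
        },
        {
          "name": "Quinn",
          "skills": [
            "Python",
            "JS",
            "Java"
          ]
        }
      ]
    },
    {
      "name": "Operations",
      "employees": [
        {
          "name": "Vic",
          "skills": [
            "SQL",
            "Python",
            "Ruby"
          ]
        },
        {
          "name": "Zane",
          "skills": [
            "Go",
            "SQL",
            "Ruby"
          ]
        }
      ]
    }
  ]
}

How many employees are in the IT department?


Path: departments[0].employees
Count: 3

ANSWER: 3


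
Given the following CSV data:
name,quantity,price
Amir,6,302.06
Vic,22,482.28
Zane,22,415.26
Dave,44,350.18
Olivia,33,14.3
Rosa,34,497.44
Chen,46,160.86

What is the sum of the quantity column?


Values in 'quantity' column:
  Row 1: 6
  Row 2: 22
  Row 3: 22
  Row 4: 44
  Row 5: 33
  Row 6: 34
  Row 7: 46
Sum = 6 + 22 + 22 + 44 + 33 + 34 + 46 = 207

ANSWER: 207


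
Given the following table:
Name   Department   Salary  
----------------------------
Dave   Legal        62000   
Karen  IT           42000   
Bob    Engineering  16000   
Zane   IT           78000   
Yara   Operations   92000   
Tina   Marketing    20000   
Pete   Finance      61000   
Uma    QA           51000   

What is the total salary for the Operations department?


Operations department members:
  Yara: 92000
Total = 92000 = 92000

ANSWER: 92000


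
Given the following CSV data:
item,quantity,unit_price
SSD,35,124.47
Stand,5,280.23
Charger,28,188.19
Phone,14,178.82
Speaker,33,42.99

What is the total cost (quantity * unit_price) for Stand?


Row: Stand
quantity = 5
unit_price = 280.23
total = 5 * 280.23 = 1401.15

ANSWER: 1401.15


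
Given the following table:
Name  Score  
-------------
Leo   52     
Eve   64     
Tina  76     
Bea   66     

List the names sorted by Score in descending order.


Sorting by Score (descending):
  Tina: 76
  Bea: 66
  Eve: 64
  Leo: 52


ANSWER: Tina, Bea, Eve, Leo


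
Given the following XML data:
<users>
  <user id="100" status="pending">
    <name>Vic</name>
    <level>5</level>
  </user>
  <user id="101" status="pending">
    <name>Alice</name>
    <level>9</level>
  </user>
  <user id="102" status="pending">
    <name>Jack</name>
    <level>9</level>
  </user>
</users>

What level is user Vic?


Finding user: Vic
<level>5</level>

ANSWER: 5


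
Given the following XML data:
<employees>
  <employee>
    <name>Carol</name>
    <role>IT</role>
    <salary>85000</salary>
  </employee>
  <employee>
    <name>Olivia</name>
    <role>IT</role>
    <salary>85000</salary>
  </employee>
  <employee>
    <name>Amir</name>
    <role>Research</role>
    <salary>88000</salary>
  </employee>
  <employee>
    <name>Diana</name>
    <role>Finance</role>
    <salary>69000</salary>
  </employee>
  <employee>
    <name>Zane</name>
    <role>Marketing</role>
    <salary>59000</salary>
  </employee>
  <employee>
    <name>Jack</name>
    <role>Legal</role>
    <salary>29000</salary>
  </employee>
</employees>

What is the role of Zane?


Searching for <employee> with <name>Zane</name>
Found at position 5
<role>Marketing</role>

ANSWER: Marketing


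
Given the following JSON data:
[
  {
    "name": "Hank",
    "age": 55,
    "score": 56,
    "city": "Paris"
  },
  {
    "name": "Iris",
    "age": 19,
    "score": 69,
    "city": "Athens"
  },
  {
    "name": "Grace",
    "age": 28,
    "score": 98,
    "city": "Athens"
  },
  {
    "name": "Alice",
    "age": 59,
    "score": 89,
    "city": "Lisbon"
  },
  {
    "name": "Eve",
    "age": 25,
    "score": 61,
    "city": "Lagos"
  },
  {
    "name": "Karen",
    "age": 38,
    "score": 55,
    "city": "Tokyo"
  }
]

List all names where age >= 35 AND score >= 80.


Checking both conditions:
  Hank (age=55, score=56) -> no
  Iris (age=19, score=69) -> no
  Grace (age=28, score=98) -> no
  Alice (age=59, score=89) -> YES
  Eve (age=25, score=61) -> no
  Karen (age=38, score=55) -> no


ANSWER: Alice


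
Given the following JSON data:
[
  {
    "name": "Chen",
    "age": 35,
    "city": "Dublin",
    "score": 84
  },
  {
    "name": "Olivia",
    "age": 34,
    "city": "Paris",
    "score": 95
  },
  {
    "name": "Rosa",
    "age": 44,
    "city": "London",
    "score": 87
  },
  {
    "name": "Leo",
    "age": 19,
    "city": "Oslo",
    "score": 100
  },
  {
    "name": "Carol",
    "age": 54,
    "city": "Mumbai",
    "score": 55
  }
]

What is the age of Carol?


Looking up record where name = Carol
Record index: 4
Field 'age' = 54

ANSWER: 54


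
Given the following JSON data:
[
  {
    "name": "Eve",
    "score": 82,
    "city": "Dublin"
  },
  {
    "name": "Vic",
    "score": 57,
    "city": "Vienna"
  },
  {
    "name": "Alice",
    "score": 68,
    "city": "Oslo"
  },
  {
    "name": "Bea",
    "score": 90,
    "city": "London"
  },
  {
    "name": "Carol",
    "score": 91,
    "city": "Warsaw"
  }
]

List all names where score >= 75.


Filtering records where score >= 75:
  Eve (score=82) -> YES
  Vic (score=57) -> no
  Alice (score=68) -> no
  Bea (score=90) -> YES
  Carol (score=91) -> YES


ANSWER: Eve, Bea, Carol


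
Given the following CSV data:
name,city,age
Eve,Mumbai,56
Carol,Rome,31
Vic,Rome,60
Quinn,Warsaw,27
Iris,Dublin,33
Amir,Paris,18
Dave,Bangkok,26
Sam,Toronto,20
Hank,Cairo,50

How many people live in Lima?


Scanning city column for 'Lima':
Total matches: 0

ANSWER: 0


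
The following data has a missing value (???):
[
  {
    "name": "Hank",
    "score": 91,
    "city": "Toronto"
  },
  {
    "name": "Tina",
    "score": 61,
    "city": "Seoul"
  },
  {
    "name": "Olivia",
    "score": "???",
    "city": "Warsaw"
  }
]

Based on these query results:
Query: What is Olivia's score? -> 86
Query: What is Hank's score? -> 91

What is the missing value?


The missing value is Olivia's score
From query: Olivia's score = 86

ANSWER: 86


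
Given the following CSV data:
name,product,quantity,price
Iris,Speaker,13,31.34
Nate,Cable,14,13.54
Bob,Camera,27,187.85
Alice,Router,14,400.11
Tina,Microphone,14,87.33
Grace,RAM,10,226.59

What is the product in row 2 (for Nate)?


Row 2: Nate
Column 'product' = Cable

ANSWER: Cable


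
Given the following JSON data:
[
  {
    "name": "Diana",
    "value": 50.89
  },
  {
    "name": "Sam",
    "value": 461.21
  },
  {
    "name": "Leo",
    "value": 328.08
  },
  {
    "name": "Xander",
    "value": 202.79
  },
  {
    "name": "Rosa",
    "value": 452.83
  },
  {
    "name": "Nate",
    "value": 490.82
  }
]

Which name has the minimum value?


Comparing values:
  Diana: 50.89
  Sam: 461.21
  Leo: 328.08
  Xander: 202.79
  Rosa: 452.83
  Nate: 490.82
Minimum: Diana (50.89)

ANSWER: Diana


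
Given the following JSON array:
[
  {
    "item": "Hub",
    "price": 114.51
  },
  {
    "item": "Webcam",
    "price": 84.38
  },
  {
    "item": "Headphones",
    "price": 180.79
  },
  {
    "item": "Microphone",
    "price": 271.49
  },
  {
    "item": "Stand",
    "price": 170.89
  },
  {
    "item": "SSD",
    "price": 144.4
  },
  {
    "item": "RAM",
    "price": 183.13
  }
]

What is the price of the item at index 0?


Array index 0 -> Hub
price = 114.51

ANSWER: 114.51


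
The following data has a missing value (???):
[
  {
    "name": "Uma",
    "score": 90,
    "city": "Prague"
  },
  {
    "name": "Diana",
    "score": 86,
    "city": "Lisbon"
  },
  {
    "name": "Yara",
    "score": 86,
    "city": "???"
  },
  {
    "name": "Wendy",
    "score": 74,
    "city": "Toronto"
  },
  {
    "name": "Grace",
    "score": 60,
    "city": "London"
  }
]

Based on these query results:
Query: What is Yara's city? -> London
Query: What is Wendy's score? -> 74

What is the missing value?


The missing value is Yara's city
From query: Yara's city = London

ANSWER: London


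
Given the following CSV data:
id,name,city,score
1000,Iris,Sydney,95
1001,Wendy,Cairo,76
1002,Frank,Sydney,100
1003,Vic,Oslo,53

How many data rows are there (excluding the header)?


Counting rows (excluding header):
Header: id,name,city,score
Data rows: 4

ANSWER: 4


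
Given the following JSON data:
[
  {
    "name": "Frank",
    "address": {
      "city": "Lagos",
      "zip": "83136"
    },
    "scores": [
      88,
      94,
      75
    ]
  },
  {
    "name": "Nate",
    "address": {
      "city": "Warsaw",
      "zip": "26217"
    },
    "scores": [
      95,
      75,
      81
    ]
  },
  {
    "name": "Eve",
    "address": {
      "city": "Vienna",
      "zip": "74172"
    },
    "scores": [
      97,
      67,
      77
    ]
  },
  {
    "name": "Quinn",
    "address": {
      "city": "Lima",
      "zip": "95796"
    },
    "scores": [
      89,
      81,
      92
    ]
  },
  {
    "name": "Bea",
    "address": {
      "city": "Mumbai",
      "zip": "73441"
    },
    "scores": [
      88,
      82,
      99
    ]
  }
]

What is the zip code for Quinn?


Path: records[3].address.zip
Value: 95796

ANSWER: 95796


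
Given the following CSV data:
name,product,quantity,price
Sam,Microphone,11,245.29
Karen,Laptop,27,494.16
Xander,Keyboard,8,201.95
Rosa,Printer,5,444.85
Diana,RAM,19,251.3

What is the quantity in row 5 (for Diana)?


Row 5: Diana
Column 'quantity' = 19

ANSWER: 19


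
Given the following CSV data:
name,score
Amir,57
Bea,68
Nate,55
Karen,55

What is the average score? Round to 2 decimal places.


Scores: 57, 68, 55, 55
Sum = 235
Count = 4
Average = 235 / 4 = 58.75

ANSWER: 58.75


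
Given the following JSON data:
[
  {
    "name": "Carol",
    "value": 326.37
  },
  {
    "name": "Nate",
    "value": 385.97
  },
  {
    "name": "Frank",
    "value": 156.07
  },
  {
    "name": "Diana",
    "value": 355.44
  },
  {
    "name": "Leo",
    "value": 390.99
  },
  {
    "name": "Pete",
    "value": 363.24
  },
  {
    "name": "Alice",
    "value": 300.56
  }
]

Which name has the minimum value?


Comparing values:
  Carol: 326.37
  Nate: 385.97
  Frank: 156.07
  Diana: 355.44
  Leo: 390.99
  Pete: 363.24
  Alice: 300.56
Minimum: Frank (156.07)

ANSWER: Frank


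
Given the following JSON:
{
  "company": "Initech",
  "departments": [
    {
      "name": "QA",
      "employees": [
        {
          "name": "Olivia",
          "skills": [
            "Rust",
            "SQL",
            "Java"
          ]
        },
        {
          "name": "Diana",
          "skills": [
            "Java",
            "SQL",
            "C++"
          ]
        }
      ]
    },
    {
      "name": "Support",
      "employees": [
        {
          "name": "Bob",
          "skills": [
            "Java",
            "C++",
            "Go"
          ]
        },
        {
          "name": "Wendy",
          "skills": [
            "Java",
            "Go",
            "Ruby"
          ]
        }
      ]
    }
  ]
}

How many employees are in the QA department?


Path: departments[0].employees
Count: 2

ANSWER: 2


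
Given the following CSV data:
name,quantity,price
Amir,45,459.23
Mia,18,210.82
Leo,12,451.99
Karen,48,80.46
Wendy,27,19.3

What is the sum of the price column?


Values in 'price' column:
  Row 1: 459.23
  Row 2: 210.82
  Row 3: 451.99
  Row 4: 80.46
  Row 5: 19.3
Sum = 459.23 + 210.82 + 451.99 + 80.46 + 19.3 = 1221.8

ANSWER: 1221.8


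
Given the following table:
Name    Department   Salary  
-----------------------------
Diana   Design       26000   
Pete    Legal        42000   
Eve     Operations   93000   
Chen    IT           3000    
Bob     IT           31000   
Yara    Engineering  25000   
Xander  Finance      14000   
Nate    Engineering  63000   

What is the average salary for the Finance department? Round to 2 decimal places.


Finance department members:
  Xander: 14000
Sum = 14000
Count = 1
Average = 14000 / 1 = 14000.00

ANSWER: 14000.00


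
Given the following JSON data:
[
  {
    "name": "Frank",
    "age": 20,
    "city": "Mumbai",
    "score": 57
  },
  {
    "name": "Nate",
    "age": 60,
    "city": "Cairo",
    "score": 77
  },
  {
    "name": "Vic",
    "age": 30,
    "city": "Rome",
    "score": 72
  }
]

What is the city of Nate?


Looking up record where name = Nate
Record index: 1
Field 'city' = Cairo

ANSWER: Cairo


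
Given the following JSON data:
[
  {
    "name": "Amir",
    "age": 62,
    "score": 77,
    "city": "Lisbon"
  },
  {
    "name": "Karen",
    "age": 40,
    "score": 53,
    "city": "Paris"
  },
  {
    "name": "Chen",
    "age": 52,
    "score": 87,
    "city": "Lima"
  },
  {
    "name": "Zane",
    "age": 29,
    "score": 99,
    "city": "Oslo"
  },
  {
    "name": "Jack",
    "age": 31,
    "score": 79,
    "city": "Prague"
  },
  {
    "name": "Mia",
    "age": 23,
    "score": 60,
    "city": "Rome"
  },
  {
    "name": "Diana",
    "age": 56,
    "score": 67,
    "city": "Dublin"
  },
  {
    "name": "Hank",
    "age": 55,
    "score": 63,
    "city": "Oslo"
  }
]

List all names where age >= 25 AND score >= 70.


Checking both conditions:
  Amir (age=62, score=77) -> YES
  Karen (age=40, score=53) -> no
  Chen (age=52, score=87) -> YES
  Zane (age=29, score=99) -> YES
  Jack (age=31, score=79) -> YES
  Mia (age=23, score=60) -> no
  Diana (age=56, score=67) -> no
  Hank (age=55, score=63) -> no


ANSWER: Amir, Chen, Zane, Jack


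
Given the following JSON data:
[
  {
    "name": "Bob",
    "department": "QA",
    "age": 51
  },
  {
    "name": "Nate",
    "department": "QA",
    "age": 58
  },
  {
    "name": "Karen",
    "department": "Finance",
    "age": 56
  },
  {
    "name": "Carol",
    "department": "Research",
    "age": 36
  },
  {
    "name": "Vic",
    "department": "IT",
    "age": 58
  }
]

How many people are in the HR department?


Scanning records for department = HR
  No matches found
Count: 0

ANSWER: 0
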